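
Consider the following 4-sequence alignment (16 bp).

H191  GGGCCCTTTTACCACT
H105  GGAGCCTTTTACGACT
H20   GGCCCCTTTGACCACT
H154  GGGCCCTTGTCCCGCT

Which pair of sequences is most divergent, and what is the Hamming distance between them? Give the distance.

6

Pairwise Hamming distances:
  H191 vs H105: 3
  H191 vs H20: 2
  H191 vs H154: 3
  H105 vs H20: 4
  H105 vs H154: 6
  H20 vs H154: 5
The largest is 6, between H105 and H154.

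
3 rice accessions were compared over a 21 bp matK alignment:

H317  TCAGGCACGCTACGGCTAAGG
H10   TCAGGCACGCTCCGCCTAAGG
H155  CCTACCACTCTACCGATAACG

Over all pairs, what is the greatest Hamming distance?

Pairwise Hamming distances:
  H317 vs H10: 2
  H317 vs H155: 8
  H10 vs H155: 10
The largest is 10, between H10 and H155.

10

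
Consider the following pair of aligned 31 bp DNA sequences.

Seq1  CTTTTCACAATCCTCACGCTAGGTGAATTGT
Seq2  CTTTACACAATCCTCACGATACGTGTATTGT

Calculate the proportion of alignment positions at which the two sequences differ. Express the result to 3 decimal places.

0.129

Differing sites — 5:T/A; 19:C/A; 22:G/C; 26:A/T.
There are 4 differences over 31 sites, so p = 4/31 = 0.129.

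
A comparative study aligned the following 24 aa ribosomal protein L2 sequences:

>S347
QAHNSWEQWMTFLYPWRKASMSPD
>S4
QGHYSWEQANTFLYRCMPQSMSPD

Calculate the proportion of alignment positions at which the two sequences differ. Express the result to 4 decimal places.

The sequences differ at positions 2 (A/G), 4 (N/Y), 9 (W/A), 10 (M/N), 15 (P/R), 16 (W/C), 17 (R/M), 18 (K/P), 19 (A/Q).
There are 9 differences over 24 sites, so p = 9/24 = 0.3750.

0.3750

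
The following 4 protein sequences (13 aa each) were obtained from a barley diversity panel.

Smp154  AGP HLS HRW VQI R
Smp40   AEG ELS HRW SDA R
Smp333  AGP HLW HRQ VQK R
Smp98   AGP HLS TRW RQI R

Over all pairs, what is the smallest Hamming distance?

Pairwise Hamming distances:
  Smp154 vs Smp40: 6
  Smp154 vs Smp333: 3
  Smp154 vs Smp98: 2
  Smp40 vs Smp333: 8
  Smp40 vs Smp98: 7
  Smp333 vs Smp98: 5
The smallest is 2, between Smp154 and Smp98.

2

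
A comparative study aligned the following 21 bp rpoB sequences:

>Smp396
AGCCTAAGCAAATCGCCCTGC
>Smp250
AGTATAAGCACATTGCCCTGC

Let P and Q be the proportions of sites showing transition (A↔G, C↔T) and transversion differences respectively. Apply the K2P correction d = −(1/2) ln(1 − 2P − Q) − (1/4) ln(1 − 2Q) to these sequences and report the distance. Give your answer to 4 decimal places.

Mismatches occur at site 3 (C/T, transition), site 4 (C/A, transversion), site 11 (A/C, transversion), site 14 (C/T, transition).
Of the 4 differences, 2 transitions and 2 transversions over 21 sites: P = 2/21 = 0.095238, Q = 2/21 = 0.095238.
d = −0.5·ln(0.714286) − 0.25·ln(0.809524) = −0.5·(-0.336472) − 0.25·(-0.211309) = 0.2211.

0.2211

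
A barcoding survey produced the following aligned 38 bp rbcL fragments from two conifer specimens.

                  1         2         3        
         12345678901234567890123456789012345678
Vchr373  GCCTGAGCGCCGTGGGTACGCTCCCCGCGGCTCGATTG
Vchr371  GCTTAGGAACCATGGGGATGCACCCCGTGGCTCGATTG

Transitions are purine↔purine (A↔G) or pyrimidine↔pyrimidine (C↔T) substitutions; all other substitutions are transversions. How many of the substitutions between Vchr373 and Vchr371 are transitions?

The sequences differ at positions 3 (C/T, transition), 5 (G/A, transition), 6 (A/G, transition), 8 (C/A, transversion), 9 (G/A, transition), 12 (G/A, transition), 17 (T/G, transversion), 19 (C/T, transition), 22 (T/A, transversion), 28 (C/T, transition).
Of the 10 differences, 7 transitions and 3 transversions, so the answer is 7.

7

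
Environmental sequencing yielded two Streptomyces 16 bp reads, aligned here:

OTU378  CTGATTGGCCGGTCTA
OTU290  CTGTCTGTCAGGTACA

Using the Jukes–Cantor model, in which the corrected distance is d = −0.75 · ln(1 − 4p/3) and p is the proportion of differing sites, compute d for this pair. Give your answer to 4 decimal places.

The sequences differ at positions 4 (A/T), 5 (T/C), 8 (G/T), 10 (C/A), 14 (C/A), 15 (T/C).
p = 6/16 = 0.375000.
d = −0.75 · ln(1 − (4/3)·0.375000) = −0.75 · ln(0.500000) = −0.75 · (-0.693147) = 0.5199.

0.5199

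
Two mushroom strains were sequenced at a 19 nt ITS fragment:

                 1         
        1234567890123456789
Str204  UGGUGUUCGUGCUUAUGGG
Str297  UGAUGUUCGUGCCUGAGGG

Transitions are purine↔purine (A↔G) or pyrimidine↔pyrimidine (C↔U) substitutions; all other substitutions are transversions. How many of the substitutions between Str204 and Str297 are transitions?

3

Differing sites — 3:G/A (Ti); 13:U/C (Ti); 15:A/G (Ti); 16:U/A (Tv).
Of the 4 differences, 3 transitions and 1 transversion, so the answer is 3.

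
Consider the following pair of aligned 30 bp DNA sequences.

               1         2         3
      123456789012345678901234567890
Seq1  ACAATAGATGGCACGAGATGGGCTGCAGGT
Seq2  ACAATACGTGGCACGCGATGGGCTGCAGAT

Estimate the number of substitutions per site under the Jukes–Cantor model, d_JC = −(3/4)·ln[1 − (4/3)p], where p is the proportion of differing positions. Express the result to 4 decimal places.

0.1468

Differing sites — 7:G/C; 8:A/G; 16:A/C; 29:G/A.
p = 4/30 = 0.133333.
d = −0.75 · ln(1 − (4/3)·0.133333) = −0.75 · ln(0.822223) = −0.75 · (-0.195744) = 0.1468.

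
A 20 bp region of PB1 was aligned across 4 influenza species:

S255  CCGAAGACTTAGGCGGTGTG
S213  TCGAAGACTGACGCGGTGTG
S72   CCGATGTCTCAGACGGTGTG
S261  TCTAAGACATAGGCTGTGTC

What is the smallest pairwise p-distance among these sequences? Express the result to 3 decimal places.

0.150

Pairwise Hamming distances:
  S255 vs S213: 3
  S255 vs S72: 4
  S255 vs S261: 5
  S213 vs S72: 6
  S213 vs S261: 6
  S72 vs S261: 9
The smallest is 3 mismatches, between S255 and S213; p = 3/20 = 0.150.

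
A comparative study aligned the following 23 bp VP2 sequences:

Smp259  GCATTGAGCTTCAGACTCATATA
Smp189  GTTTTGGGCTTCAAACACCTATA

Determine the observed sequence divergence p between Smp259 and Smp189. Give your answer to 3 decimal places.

The sequences differ at positions 2 (C/T), 3 (A/T), 7 (A/G), 14 (G/A), 17 (T/A), 19 (A/C).
There are 6 differences over 23 sites, so p = 6/23 = 0.261.

0.261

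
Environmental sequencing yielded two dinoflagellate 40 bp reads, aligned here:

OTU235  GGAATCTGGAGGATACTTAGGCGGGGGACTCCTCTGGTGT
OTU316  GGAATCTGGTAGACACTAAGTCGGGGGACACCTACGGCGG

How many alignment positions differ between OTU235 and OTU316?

Differing sites — 10:A/T; 11:G/A; 14:T/C; 18:T/A; 21:G/T; 30:T/A; 34:C/A; 35:T/C; 38:T/C; 40:T/G.
That gives 10 mismatches out of 40 aligned sites, so the Hamming distance is 10.

10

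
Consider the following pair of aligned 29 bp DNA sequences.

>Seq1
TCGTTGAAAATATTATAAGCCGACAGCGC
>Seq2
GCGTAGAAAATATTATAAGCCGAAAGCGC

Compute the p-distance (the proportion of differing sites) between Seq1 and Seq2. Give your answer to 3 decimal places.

Mismatches occur at site 1 (T↔G), site 5 (T↔A), site 24 (C↔A).
There are 3 differences over 29 sites, so p = 3/29 = 0.103.

0.103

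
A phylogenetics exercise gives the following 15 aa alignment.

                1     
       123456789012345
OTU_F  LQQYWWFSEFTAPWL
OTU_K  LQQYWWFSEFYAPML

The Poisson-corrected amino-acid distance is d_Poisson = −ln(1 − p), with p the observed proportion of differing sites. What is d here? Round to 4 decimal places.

0.1431

Mismatches occur at site 11 (T→Y), site 14 (W→M).
p = 2/15 = 0.133333.
d = −ln(1 − 0.133333) = −ln(0.866667) = 0.1431.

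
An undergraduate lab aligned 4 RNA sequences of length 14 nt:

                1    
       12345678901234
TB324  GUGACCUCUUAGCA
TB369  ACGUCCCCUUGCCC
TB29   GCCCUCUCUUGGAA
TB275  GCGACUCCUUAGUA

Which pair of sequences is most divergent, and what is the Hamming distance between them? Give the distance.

8

Pairwise Hamming distances:
  TB324 vs TB369: 7
  TB324 vs TB29: 6
  TB324 vs TB275: 4
  TB369 vs TB29: 8
  TB369 vs TB275: 7
  TB29 vs TB275: 7
The largest is 8, between TB369 and TB29.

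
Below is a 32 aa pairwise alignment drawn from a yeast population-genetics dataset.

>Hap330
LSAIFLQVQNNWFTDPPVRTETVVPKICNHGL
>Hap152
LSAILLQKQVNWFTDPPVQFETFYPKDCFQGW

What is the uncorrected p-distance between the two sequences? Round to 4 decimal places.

Mismatches occur at site 5 (F→L), site 8 (V→K), site 10 (N→V), site 19 (R→Q), site 20 (T→F), site 23 (V→F), site 24 (V→Y), site 27 (I→D), site 29 (N→F), site 30 (H→Q), site 32 (L→W).
There are 11 differences over 32 sites, so p = 11/32 = 0.3438.

0.3438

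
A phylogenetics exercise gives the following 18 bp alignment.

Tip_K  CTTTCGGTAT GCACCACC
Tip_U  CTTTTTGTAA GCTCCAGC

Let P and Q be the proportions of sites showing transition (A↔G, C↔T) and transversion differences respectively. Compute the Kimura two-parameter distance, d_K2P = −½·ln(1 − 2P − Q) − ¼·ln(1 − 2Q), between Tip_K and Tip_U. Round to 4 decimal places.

0.3497

Mismatches occur at site 5 (C→T, transition), site 6 (G→T, transversion), site 10 (T→A, transversion), site 13 (A→T, transversion), site 17 (C→G, transversion).
Of the 5 differences, 1 transition and 4 transversions over 18 sites: P = 1/18 = 0.055556, Q = 4/18 = 0.222222.
d = −0.5·ln(0.666666) − 0.25·ln(0.555556) = −0.5·(-0.405466) − 0.25·(-0.587786) = 0.3497.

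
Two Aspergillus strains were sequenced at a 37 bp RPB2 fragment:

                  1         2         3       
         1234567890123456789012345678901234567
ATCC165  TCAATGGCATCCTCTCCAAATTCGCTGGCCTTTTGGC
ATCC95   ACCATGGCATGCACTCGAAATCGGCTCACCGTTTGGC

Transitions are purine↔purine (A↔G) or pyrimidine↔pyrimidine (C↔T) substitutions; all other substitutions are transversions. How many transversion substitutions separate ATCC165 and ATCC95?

Differing sites — 1:T/A (Tv); 3:A/C (Tv); 11:C/G (Tv); 13:T/A (Tv); 17:C/G (Tv); 22:T/C (Ti); 23:C/G (Tv); 27:G/C (Tv); 28:G/A (Ti); 31:T/G (Tv).
Of the 10 differences, 2 transitions and 8 transversions, so the answer is 8.

8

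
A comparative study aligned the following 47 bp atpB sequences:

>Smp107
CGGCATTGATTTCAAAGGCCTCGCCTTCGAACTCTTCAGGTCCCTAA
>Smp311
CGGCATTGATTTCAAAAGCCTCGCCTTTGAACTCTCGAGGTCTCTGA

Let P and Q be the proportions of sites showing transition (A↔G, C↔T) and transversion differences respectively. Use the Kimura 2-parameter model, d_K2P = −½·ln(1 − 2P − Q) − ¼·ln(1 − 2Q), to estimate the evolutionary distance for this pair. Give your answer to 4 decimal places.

Mismatches occur at site 17 (G/A, transition), site 28 (C/T, transition), site 36 (T/C, transition), site 37 (C/G, transversion), site 43 (C/T, transition), site 46 (A/G, transition).
Of the 6 differences, 5 transitions and 1 transversion over 47 sites: P = 5/47 = 0.106383, Q = 1/47 = 0.021277.
d = −0.5·ln(0.765957) − 0.25·ln(0.957446) = −0.5·(-0.266629) − 0.25·(-0.043486) = 0.1442.

0.1442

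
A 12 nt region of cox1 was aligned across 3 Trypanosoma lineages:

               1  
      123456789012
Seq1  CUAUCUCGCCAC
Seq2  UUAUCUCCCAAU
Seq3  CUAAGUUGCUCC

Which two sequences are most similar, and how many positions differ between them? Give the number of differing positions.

4

Pairwise Hamming distances:
  Seq1 vs Seq2: 4
  Seq1 vs Seq3: 5
  Seq2 vs Seq3: 8
The smallest is 4, between Seq1 and Seq2.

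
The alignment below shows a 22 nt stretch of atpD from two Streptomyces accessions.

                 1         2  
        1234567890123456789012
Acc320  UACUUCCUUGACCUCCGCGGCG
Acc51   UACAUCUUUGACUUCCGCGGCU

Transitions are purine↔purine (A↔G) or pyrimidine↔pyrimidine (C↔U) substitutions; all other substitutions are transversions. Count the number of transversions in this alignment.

Differing sites — 4:U/A (Tv); 7:C/U (Ti); 13:C/U (Ti); 22:G/U (Tv).
Of the 4 differences, 2 transitions and 2 transversions, so the answer is 2.

2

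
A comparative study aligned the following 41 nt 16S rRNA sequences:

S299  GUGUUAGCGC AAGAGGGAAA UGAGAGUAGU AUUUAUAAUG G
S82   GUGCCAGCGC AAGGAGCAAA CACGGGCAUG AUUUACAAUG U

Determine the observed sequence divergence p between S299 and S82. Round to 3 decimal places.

0.341

The sequences differ at positions 4 (U/C), 5 (U/C), 14 (A/G), 15 (G/A), 17 (G/C), 21 (U/C), 22 (G/A), 23 (A/C), 25 (A/G), 27 (U/C), 29 (G/U), 30 (U/G), 36 (U/C), 41 (G/U).
There are 14 differences over 41 sites, so p = 14/41 = 0.341.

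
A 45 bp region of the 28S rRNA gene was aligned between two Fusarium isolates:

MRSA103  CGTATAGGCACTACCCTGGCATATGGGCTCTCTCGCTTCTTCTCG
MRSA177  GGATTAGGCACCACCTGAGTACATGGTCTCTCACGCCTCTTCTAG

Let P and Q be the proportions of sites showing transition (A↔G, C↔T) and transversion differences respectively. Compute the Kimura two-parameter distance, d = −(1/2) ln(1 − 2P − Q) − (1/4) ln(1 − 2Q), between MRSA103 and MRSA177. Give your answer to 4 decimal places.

Differing sites — 1:C/G (Tv); 3:T/A (Tv); 4:A/T (Tv); 12:T/C (Ti); 16:C/T (Ti); 17:T/G (Tv); 18:G/A (Ti); 20:C/T (Ti); 22:T/C (Ti); 27:G/T (Tv); 33:T/A (Tv); 37:T/C (Ti); 44:C/A (Tv).
Of the 13 differences, 6 transitions and 7 transversions over 45 sites: P = 6/45 = 0.133333, Q = 7/45 = 0.155556.
d = −0.5·ln(0.577778) − 0.25·ln(0.688888) = −0.5·(-0.548566) − 0.25·(-0.372677) = 0.3675.

0.3675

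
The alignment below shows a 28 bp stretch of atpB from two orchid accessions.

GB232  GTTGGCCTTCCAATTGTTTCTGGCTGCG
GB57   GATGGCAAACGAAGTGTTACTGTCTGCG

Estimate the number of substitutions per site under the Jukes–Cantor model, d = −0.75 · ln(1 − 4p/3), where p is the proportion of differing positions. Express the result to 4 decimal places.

Mismatches occur at site 2 (T→A), site 7 (C→A), site 8 (T→A), site 9 (T→A), site 11 (C→G), site 14 (T→G), site 19 (T→A), site 23 (G→T).
p = 8/28 = 0.285714.
d = −0.75 · ln(1 − (4/3)·0.285714) = −0.75 · ln(0.619048) = −0.75 · (-0.479572) = 0.3597.

0.3597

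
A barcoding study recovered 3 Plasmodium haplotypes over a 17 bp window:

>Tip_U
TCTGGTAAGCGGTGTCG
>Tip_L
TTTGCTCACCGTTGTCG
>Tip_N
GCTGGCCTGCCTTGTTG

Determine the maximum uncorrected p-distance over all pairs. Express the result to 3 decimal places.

0.471

Pairwise Hamming distances:
  Tip_U vs Tip_L: 5
  Tip_U vs Tip_N: 7
  Tip_L vs Tip_N: 8
The largest is 8 mismatches, between Tip_L and Tip_N; p = 8/17 = 0.471.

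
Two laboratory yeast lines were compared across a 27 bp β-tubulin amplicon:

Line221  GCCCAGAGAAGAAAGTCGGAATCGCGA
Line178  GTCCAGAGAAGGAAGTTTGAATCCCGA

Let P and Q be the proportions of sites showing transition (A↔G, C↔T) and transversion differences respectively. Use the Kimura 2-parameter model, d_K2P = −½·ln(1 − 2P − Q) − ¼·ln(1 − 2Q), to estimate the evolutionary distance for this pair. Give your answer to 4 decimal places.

Differing sites — 2:C/T (Ti); 12:A/G (Ti); 17:C/T (Ti); 18:G/T (Tv); 24:G/C (Tv).
Of the 5 differences, 3 transitions and 2 transversions over 27 sites: P = 3/27 = 0.111111, Q = 2/27 = 0.074074.
d = −0.5·ln(0.703704) − 0.25·ln(0.851852) = −0.5·(-0.351397) − 0.25·(-0.160342) = 0.2158.

0.2158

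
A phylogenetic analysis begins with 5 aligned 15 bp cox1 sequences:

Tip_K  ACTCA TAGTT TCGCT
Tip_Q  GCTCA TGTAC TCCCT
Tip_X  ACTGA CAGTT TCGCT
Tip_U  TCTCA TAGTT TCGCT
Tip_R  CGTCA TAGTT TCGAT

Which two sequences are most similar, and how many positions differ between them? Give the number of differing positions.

1

Pairwise Hamming distances:
  Tip_K vs Tip_Q: 6
  Tip_K vs Tip_X: 2
  Tip_K vs Tip_U: 1
  Tip_K vs Tip_R: 3
  Tip_Q vs Tip_X: 8
  Tip_Q vs Tip_U: 6
  Tip_Q vs Tip_R: 8
  Tip_X vs Tip_U: 3
  Tip_X vs Tip_R: 5
  Tip_U vs Tip_R: 3
The smallest is 1, between Tip_K and Tip_U.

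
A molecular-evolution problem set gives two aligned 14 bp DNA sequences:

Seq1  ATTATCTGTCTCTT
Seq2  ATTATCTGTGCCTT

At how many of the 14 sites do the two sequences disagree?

Differing sites — 10:C/G; 11:T/C.
That gives 2 mismatches out of 14 aligned sites, so the Hamming distance is 2.

2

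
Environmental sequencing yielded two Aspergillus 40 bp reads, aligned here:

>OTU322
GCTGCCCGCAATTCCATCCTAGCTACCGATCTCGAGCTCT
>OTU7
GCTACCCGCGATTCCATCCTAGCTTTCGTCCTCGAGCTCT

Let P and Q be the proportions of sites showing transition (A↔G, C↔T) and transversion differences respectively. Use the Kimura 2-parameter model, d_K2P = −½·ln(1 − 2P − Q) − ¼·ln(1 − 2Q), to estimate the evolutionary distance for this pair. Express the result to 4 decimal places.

0.1702

The sequences differ at positions 4 (G/A, transition), 10 (A/G, transition), 25 (A/T, transversion), 26 (C/T, transition), 29 (A/T, transversion), 30 (T/C, transition).
Of the 6 differences, 4 transitions and 2 transversions over 40 sites: P = 4/40 = 0.100000, Q = 2/40 = 0.050000.
d = −0.5·ln(0.750000) − 0.25·ln(0.900000) = −0.5·(-0.287682) − 0.25·(-0.105361) = 0.1702.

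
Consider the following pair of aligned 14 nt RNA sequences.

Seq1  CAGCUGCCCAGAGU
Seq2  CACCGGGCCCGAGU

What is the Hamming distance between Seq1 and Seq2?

4

Differing sites — 3:G/C; 5:U/G; 7:C/G; 10:A/C.
That gives 4 mismatches out of 14 aligned sites, so the Hamming distance is 4.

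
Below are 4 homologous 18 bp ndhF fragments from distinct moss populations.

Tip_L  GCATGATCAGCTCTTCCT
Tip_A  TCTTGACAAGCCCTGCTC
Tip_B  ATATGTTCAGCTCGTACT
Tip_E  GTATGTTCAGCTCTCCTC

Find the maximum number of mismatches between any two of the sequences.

Pairwise Hamming distances:
  Tip_L vs Tip_A: 8
  Tip_L vs Tip_B: 5
  Tip_L vs Tip_E: 5
  Tip_A vs Tip_B: 12
  Tip_A vs Tip_E: 8
  Tip_B vs Tip_E: 6
The largest is 12, between Tip_A and Tip_B.

12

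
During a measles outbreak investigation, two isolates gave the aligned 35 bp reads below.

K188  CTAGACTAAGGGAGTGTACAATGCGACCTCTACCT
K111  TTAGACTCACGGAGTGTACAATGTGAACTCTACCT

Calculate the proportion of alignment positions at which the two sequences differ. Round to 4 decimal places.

Differing sites — 1:C/T; 8:A/C; 10:G/C; 24:C/T; 27:C/A.
There are 5 differences over 35 sites, so p = 5/35 = 0.1429.

0.1429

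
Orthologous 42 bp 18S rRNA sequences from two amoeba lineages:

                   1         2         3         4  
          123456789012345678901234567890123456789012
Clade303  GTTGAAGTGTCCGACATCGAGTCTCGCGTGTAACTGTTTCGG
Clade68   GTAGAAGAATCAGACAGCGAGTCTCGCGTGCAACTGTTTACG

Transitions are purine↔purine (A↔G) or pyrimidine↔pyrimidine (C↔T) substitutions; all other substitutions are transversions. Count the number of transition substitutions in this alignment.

2

Mismatches occur at site 3 (T→A, transversion), site 8 (T→A, transversion), site 9 (G→A, transition), site 12 (C→A, transversion), site 17 (T→G, transversion), site 31 (T→C, transition), site 40 (C→A, transversion), site 41 (G→C, transversion).
Of the 8 differences, 2 transitions and 6 transversions, so the answer is 2.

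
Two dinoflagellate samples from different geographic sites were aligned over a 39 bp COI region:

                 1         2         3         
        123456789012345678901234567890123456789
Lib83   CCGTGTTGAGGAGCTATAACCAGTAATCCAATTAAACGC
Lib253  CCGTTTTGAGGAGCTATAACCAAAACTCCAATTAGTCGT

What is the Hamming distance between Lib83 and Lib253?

The sequences differ at positions 5 (G/T), 23 (G/A), 24 (T/A), 26 (A/C), 35 (A/G), 36 (A/T), 39 (C/T).
That gives 7 mismatches out of 39 aligned sites, so the Hamming distance is 7.

7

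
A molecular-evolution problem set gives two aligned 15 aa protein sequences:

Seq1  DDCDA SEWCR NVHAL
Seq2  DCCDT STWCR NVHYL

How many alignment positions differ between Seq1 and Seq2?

4

The sequences differ at positions 2 (D/C), 5 (A/T), 7 (E/T), 14 (A/Y).
That gives 4 mismatches out of 15 aligned sites, so the Hamming distance is 4.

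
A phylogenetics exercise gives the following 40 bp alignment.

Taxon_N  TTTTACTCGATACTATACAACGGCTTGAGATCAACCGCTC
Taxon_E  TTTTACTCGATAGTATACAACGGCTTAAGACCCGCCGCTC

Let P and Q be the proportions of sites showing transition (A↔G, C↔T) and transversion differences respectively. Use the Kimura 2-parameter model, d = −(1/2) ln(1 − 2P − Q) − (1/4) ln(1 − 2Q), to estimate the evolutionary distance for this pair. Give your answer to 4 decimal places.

The sequences differ at positions 13 (C/G, transversion), 27 (G/A, transition), 31 (T/C, transition), 33 (A/C, transversion), 34 (A/G, transition).
Of the 5 differences, 3 transitions and 2 transversions over 40 sites: P = 3/40 = 0.075000, Q = 2/40 = 0.050000.
d = −0.5·ln(0.800000) − 0.25·ln(0.900000) = −0.5·(-0.223144) − 0.25·(-0.105361) = 0.1379.

0.1379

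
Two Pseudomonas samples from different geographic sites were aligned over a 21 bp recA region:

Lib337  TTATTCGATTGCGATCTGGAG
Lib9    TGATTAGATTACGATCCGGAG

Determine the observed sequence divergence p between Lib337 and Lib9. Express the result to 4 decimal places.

0.1905

Mismatches occur at site 2 (T/G), site 6 (C/A), site 11 (G/A), site 17 (T/C).
There are 4 differences over 21 sites, so p = 4/21 = 0.1905.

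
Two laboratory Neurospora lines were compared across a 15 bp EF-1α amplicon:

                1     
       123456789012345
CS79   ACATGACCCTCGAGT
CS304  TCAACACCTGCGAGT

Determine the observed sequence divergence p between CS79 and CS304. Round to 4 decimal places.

0.3333

The sequences differ at positions 1 (A/T), 4 (T/A), 5 (G/C), 9 (C/T), 10 (T/G).
There are 5 differences over 15 sites, so p = 5/15 = 0.3333.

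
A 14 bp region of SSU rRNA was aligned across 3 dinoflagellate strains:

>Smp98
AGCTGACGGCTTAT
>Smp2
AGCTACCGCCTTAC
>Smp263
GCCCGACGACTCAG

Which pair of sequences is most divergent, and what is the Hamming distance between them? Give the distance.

8

Pairwise Hamming distances:
  Smp98 vs Smp2: 4
  Smp98 vs Smp263: 6
  Smp2 vs Smp263: 8
The largest is 8, between Smp2 and Smp263.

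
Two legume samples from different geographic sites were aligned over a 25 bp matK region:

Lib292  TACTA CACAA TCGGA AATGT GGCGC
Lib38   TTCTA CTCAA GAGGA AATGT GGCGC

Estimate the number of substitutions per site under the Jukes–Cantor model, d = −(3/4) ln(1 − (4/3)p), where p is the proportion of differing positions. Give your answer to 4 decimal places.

0.1800

The sequences differ at positions 2 (A/T), 7 (A/T), 11 (T/G), 12 (C/A).
p = 4/25 = 0.160000.
d = −0.75 · ln(1 − (4/3)·0.160000) = −0.75 · ln(0.786667) = −0.75 · (-0.239950) = 0.1800.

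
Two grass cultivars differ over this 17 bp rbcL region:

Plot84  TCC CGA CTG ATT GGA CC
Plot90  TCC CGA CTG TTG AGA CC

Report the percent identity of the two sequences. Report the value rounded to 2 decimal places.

The sequences differ at positions 10 (A/T), 12 (T/G), 13 (G/A).
14 of the 17 sites match, so the percent identity is 14/17 × 100 = 82.35%.

82.35%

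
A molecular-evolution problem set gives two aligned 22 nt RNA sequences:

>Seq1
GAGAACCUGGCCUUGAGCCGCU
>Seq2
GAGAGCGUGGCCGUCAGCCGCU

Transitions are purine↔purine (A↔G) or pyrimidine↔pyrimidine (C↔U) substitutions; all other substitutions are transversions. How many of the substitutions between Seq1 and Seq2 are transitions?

1

Differing sites — 5:A/G (Ti); 7:C/G (Tv); 13:U/G (Tv); 15:G/C (Tv).
Of the 4 differences, 1 transition and 3 transversions, so the answer is 1.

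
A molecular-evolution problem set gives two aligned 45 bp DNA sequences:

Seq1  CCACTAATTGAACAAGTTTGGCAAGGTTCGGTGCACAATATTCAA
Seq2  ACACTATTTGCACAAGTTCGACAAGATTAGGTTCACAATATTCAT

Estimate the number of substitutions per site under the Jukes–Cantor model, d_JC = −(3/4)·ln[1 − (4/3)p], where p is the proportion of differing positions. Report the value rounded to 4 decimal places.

Differing sites — 1:C/A; 7:A/T; 11:A/C; 19:T/C; 21:G/A; 26:G/A; 29:C/A; 33:G/T; 45:A/T.
p = 9/45 = 0.200000.
d = −0.75 · ln(1 − (4/3)·0.200000) = −0.75 · ln(0.733333) = −0.75 · (-0.310155) = 0.2326.

0.2326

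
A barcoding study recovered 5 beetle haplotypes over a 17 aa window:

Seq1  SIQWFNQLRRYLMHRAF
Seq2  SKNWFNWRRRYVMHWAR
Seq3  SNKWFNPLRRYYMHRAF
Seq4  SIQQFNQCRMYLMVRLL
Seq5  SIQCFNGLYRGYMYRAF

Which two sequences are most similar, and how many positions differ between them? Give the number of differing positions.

4

Pairwise Hamming distances:
  Seq1 vs Seq2: 7
  Seq1 vs Seq3: 4
  Seq1 vs Seq4: 6
  Seq1 vs Seq5: 6
  Seq2 vs Seq3: 7
  Seq2 vs Seq4: 11
  Seq2 vs Seq5: 11
  Seq3 vs Seq4: 10
  Seq3 vs Seq5: 7
  Seq4 vs Seq5: 10
The smallest is 4, between Seq1 and Seq3.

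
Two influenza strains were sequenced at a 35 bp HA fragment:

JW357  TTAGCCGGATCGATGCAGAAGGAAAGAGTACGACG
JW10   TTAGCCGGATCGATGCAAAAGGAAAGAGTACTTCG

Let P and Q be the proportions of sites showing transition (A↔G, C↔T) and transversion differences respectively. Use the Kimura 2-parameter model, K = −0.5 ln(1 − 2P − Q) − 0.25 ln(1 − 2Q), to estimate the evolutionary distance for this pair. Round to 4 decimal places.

0.0910

Mismatches occur at site 18 (G↔A, transition), site 32 (G↔T, transversion), site 33 (A↔T, transversion).
Of the 3 differences, 1 transition and 2 transversions over 35 sites: P = 1/35 = 0.028571, Q = 2/35 = 0.057143.
d = −0.5·ln(0.885715) − 0.25·ln(0.885714) = −0.5·(-0.121360) − 0.25·(-0.121361) = 0.0910.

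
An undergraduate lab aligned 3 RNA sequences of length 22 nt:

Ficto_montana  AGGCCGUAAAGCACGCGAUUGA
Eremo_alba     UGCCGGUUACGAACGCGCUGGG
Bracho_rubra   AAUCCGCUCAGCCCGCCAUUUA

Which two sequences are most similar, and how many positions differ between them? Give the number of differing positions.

Pairwise Hamming distances:
  Ficto_montana vs Eremo_alba: 9
  Ficto_montana vs Bracho_rubra: 8
  Eremo_alba vs Bracho_rubra: 14
The smallest is 8, between Ficto_montana and Bracho_rubra.

8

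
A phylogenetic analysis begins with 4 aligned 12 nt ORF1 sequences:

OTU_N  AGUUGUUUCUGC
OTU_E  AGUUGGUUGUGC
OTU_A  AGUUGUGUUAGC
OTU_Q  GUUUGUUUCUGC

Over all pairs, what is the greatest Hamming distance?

5

Pairwise Hamming distances:
  OTU_N vs OTU_E: 2
  OTU_N vs OTU_A: 3
  OTU_N vs OTU_Q: 2
  OTU_E vs OTU_A: 4
  OTU_E vs OTU_Q: 4
  OTU_A vs OTU_Q: 5
The largest is 5, between OTU_A and OTU_Q.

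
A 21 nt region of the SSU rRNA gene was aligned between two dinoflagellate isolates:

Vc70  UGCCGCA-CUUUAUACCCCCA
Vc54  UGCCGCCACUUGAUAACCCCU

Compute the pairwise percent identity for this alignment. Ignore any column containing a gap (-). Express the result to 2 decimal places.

Excluding the 1 gap column leaves 20 comparable sites.
Mismatches occur at site 7 (A→C), site 12 (U→G), site 16 (C→A), site 21 (A→U).
16 of the 20 comparable sites match, so the percent identity is 16/20 × 100 = 80.00%.

80.00%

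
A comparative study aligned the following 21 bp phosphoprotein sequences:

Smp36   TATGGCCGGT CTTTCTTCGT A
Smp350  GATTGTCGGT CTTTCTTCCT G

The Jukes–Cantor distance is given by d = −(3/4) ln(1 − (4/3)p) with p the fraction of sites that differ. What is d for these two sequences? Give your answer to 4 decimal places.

Differing sites — 1:T/G; 4:G/T; 6:C/T; 19:G/C; 21:A/G.
p = 5/21 = 0.238095.
d = −0.75 · ln(1 − (4/3)·0.238095) = −0.75 · ln(0.682540) = −0.75 · (-0.381934) = 0.2865.

0.2865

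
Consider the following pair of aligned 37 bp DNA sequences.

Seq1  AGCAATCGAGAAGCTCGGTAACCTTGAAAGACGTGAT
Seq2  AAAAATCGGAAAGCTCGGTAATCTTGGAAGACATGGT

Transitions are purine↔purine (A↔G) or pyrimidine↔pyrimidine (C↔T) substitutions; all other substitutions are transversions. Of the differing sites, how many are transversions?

The sequences differ at positions 2 (G/A, transition), 3 (C/A, transversion), 9 (A/G, transition), 10 (G/A, transition), 22 (C/T, transition), 27 (A/G, transition), 33 (G/A, transition), 36 (A/G, transition).
Of the 8 differences, 7 transitions and 1 transversion, so the answer is 1.

1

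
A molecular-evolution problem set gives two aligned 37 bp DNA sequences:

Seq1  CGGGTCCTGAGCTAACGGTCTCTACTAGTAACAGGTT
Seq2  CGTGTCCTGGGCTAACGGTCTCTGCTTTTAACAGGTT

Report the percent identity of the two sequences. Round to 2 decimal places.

86.49%

Differing sites — 3:G/T; 10:A/G; 24:A/G; 27:A/T; 28:G/T.
32 of the 37 sites match, so the percent identity is 32/37 × 100 = 86.49%.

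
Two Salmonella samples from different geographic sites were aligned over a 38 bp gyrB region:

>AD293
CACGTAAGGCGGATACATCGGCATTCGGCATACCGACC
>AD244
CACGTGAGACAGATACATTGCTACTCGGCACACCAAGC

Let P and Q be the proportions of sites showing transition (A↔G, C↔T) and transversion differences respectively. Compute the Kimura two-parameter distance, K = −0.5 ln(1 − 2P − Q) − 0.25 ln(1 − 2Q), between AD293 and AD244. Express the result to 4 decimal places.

0.3487

The sequences differ at positions 6 (A/G, transition), 9 (G/A, transition), 11 (G/A, transition), 19 (C/T, transition), 21 (G/C, transversion), 22 (C/T, transition), 24 (T/C, transition), 31 (T/C, transition), 35 (G/A, transition), 37 (C/G, transversion).
Of the 10 differences, 8 transitions and 2 transversions over 38 sites: P = 8/38 = 0.210526, Q = 2/38 = 0.052632.
d = −0.5·ln(0.526316) − 0.25·ln(0.894736) = −0.5·(-0.641853) − 0.25·(-0.111227) = 0.3487.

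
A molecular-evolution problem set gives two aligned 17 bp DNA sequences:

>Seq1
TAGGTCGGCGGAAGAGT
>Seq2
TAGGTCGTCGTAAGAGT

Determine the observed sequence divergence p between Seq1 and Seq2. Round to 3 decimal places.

Differing sites — 8:G/T; 11:G/T.
There are 2 differences over 17 sites, so p = 2/17 = 0.118.

0.118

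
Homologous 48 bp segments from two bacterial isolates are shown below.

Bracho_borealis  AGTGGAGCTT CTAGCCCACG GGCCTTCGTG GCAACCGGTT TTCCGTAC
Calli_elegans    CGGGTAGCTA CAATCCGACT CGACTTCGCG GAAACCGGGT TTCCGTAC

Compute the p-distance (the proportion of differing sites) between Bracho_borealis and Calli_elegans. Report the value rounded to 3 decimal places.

Differing sites — 1:A/C; 3:T/G; 5:G/T; 10:T/A; 12:T/A; 14:G/T; 17:C/G; 20:G/T; 21:G/C; 23:C/A; 29:T/C; 32:C/A; 39:T/G.
There are 13 differences over 48 sites, so p = 13/48 = 0.271.

0.271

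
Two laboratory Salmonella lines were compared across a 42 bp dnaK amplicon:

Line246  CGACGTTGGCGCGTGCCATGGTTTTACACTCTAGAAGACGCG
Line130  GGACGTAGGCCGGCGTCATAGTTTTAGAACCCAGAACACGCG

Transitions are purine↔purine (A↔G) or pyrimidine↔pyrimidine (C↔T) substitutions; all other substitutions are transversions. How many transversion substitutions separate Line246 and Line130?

Differing sites — 1:C/G (Tv); 7:T/A (Tv); 11:G/C (Tv); 12:C/G (Tv); 14:T/C (Ti); 16:C/T (Ti); 20:G/A (Ti); 27:C/G (Tv); 29:C/A (Tv); 30:T/C (Ti); 32:T/C (Ti); 37:G/C (Tv).
Of the 12 differences, 5 transitions and 7 transversions, so the answer is 7.

7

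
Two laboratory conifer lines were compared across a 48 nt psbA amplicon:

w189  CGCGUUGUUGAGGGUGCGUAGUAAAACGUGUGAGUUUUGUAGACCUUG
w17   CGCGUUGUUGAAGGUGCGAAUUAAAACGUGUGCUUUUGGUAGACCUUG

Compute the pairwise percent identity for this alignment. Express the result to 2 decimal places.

The sequences differ at positions 12 (G/A), 19 (U/A), 21 (G/U), 33 (A/C), 34 (G/U), 38 (U/G).
42 of the 48 sites match, so the percent identity is 42/48 × 100 = 87.50%.

87.50%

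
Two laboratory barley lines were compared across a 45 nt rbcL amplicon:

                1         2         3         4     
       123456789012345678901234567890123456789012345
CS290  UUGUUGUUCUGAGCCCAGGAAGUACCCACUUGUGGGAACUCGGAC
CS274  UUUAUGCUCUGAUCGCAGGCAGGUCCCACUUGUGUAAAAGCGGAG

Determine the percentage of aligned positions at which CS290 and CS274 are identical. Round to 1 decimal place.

71.1%

Mismatches occur at site 3 (G↔U), site 4 (U↔A), site 7 (U↔C), site 13 (G↔U), site 15 (C↔G), site 20 (A↔C), site 23 (U↔G), site 24 (A↔U), site 35 (G↔U), site 36 (G↔A), site 39 (C↔A), site 40 (U↔G), site 45 (C↔G).
32 of the 45 sites match, so the percent identity is 32/45 × 100 = 71.1%.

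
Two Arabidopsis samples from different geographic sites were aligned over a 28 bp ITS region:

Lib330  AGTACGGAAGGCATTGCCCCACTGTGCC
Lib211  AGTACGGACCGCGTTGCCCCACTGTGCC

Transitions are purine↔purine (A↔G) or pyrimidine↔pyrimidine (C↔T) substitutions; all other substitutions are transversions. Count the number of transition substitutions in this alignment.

The sequences differ at positions 9 (A/C, transversion), 10 (G/C, transversion), 13 (A/G, transition).
Of the 3 differences, 1 transition and 2 transversions, so the answer is 1.

1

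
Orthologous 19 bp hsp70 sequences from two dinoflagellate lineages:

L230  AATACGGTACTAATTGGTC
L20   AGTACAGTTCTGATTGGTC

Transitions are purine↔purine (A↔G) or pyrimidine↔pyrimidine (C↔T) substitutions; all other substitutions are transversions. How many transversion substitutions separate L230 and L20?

The sequences differ at positions 2 (A/G, transition), 6 (G/A, transition), 9 (A/T, transversion), 12 (A/G, transition).
Of the 4 differences, 3 transitions and 1 transversion, so the answer is 1.

1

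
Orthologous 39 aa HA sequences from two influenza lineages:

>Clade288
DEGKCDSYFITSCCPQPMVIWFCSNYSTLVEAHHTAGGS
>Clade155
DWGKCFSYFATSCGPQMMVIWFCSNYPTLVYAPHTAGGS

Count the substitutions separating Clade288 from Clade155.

The sequences differ at positions 2 (E/W), 6 (D/F), 10 (I/A), 14 (C/G), 17 (P/M), 27 (S/P), 31 (E/Y), 33 (H/P).
That gives 8 mismatches out of 39 aligned sites, so the Hamming distance is 8.

8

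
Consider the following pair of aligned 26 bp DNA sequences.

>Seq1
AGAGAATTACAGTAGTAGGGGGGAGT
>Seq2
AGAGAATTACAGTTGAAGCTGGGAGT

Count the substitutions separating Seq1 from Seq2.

Mismatches occur at site 14 (A↔T), site 16 (T↔A), site 19 (G↔C), site 20 (G↔T).
That gives 4 mismatches out of 26 aligned sites, so the Hamming distance is 4.

4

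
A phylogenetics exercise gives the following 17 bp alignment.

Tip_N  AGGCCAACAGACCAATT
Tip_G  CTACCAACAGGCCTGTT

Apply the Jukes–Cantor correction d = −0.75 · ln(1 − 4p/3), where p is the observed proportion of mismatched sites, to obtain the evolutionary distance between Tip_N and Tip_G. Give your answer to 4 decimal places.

The sequences differ at positions 1 (A/C), 2 (G/T), 3 (G/A), 11 (A/G), 14 (A/T), 15 (A/G).
p = 6/17 = 0.352941.
d = −0.75 · ln(1 − (4/3)·0.352941) = −0.75 · ln(0.529412) = −0.75 · (-0.635988) = 0.4770.

0.4770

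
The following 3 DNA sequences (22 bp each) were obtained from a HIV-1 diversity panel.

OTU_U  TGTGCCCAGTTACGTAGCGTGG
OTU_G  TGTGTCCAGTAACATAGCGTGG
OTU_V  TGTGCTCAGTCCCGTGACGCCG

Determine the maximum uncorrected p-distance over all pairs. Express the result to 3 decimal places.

Pairwise Hamming distances:
  OTU_U vs OTU_G: 3
  OTU_U vs OTU_V: 7
  OTU_G vs OTU_V: 9
The largest is 9 mismatches, between OTU_G and OTU_V; p = 9/22 = 0.409.

0.409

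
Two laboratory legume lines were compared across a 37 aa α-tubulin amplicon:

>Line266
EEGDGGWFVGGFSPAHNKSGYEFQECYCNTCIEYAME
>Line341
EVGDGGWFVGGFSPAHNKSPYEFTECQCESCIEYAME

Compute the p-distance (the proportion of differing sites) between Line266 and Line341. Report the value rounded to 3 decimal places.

0.162

Mismatches occur at site 2 (E↔V), site 20 (G↔P), site 24 (Q↔T), site 27 (Y↔Q), site 29 (N↔E), site 30 (T↔S).
There are 6 differences over 37 sites, so p = 6/37 = 0.162.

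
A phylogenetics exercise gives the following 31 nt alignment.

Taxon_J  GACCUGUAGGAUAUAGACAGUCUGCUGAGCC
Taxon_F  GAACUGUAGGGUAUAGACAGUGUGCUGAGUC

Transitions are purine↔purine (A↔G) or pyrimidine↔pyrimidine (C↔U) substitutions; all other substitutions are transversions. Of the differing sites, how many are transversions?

2

The sequences differ at positions 3 (C/A, transversion), 11 (A/G, transition), 22 (C/G, transversion), 30 (C/U, transition).
Of the 4 differences, 2 transitions and 2 transversions, so the answer is 2.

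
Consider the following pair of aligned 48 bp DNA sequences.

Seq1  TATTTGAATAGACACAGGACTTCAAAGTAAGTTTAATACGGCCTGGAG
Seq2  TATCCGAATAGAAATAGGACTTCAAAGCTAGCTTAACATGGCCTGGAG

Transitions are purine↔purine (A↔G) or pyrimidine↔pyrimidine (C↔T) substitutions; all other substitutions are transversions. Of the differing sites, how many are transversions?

Differing sites — 4:T/C (Ti); 5:T/C (Ti); 13:C/A (Tv); 15:C/T (Ti); 28:T/C (Ti); 29:A/T (Tv); 32:T/C (Ti); 37:T/C (Ti); 39:C/T (Ti).
Of the 9 differences, 7 transitions and 2 transversions, so the answer is 2.

2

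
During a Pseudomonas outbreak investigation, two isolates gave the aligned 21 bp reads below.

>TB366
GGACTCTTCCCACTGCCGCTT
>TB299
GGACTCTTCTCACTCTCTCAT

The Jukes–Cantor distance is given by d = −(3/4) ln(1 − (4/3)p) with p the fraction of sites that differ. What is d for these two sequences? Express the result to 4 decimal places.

Differing sites — 10:C/T; 15:G/C; 16:C/T; 18:G/T; 20:T/A.
p = 5/21 = 0.238095.
d = −0.75 · ln(1 − (4/3)·0.238095) = −0.75 · ln(0.682540) = −0.75 · (-0.381934) = 0.2865.

0.2865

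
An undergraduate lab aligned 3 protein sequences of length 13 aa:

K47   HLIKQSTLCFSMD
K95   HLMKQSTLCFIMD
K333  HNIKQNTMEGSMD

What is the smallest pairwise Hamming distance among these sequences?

Pairwise Hamming distances:
  K47 vs K95: 2
  K47 vs K333: 5
  K95 vs K333: 7
The smallest is 2, between K47 and K95.

2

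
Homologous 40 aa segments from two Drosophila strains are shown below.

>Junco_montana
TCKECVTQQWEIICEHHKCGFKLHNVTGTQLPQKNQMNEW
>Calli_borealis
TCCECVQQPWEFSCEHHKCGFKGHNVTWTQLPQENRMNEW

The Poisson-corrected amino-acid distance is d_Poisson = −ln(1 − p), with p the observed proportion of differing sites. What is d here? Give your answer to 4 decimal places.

The sequences differ at positions 3 (K/C), 7 (T/Q), 9 (Q/P), 12 (I/F), 13 (I/S), 23 (L/G), 28 (G/W), 34 (K/E), 36 (Q/R).
p = 9/40 = 0.225000.
d = −ln(1 − 0.225000) = −ln(0.775000) = 0.2549.

0.2549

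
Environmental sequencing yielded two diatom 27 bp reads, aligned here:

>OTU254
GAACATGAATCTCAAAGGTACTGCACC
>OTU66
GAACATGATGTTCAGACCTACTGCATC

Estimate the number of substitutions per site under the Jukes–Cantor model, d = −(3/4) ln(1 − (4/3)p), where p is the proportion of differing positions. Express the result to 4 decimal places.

0.3181

Mismatches occur at site 9 (A→T), site 10 (T→G), site 11 (C→T), site 15 (A→G), site 17 (G→C), site 18 (G→C), site 26 (C→T).
p = 7/27 = 0.259259.
d = −0.75 · ln(1 − (4/3)·0.259259) = −0.75 · ln(0.654321) = −0.75 · (-0.424157) = 0.3181.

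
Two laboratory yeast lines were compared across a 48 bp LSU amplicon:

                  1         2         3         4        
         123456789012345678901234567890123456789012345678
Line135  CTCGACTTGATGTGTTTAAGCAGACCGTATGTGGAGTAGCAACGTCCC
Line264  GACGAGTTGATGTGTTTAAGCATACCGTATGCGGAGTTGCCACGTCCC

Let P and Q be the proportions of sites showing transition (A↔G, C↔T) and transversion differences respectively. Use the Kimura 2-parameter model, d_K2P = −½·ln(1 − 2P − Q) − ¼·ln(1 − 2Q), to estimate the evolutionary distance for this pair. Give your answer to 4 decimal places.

0.1631

The sequences differ at positions 1 (C/G, transversion), 2 (T/A, transversion), 6 (C/G, transversion), 23 (G/T, transversion), 32 (T/C, transition), 38 (A/T, transversion), 41 (A/C, transversion).
Of the 7 differences, 1 transition and 6 transversions over 48 sites: P = 1/48 = 0.020833, Q = 6/48 = 0.125000.
d = −0.5·ln(0.833334) − 0.25·ln(0.750000) = −0.5·(-0.182321) − 0.25·(-0.287682) = 0.1631.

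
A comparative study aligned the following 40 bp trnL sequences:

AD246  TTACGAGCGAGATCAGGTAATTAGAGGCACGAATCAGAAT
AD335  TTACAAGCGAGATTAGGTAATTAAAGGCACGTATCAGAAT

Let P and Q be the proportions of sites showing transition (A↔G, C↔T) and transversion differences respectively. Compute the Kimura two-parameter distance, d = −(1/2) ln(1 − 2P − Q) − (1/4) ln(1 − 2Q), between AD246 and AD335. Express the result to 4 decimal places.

Mismatches occur at site 5 (G→A, transition), site 14 (C→T, transition), site 24 (G→A, transition), site 32 (A→T, transversion).
Of the 4 differences, 3 transitions and 1 transversion over 40 sites: P = 3/40 = 0.075000, Q = 1/40 = 0.025000.
d = −0.5·ln(0.825000) − 0.25·ln(0.950000) = −0.5·(-0.192372) − 0.25·(-0.051293) = 0.1090.

0.1090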